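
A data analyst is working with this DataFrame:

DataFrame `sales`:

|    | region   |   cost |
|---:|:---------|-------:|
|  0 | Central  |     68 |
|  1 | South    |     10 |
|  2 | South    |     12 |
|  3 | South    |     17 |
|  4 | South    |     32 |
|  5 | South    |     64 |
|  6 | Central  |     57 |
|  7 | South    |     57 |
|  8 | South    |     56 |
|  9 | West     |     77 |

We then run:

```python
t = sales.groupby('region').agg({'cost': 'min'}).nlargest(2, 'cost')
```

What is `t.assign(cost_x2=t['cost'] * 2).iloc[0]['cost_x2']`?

group by region, min of cost:
         cost
region       
Central    57
South      10
West       77
take 2 rows with largest cost:
         cost
region       
West       77
Central    57
add column cost_x2 = t['cost'] * 2:
         cost  cost_x2
region                
West       77      154
Central    57      114
value at position 0, column 'cost_x2' → 154

154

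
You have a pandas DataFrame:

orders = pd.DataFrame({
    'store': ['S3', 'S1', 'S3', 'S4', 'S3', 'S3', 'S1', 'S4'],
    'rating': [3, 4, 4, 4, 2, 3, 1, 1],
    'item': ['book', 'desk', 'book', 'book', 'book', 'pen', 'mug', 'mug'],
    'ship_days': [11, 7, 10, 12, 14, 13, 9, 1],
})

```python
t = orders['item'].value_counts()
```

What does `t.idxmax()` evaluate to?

value_counts of item:
item
book    4
mug     2
desk    1
pen     1
Name: count, dtype: int64
Then the label with the largest value: book

book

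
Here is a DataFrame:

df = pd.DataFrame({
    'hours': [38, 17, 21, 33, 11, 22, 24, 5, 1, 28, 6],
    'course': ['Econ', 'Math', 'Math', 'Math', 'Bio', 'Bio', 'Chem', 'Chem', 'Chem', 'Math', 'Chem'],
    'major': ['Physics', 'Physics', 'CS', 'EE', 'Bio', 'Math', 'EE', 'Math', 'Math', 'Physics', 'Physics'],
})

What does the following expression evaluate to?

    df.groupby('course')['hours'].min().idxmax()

Econ

group by course, min of hours:
course
Bio     11
Chem     1
Econ    38
Math    17
Name: hours, dtype: int64
Taking the label with the largest value gives Econ.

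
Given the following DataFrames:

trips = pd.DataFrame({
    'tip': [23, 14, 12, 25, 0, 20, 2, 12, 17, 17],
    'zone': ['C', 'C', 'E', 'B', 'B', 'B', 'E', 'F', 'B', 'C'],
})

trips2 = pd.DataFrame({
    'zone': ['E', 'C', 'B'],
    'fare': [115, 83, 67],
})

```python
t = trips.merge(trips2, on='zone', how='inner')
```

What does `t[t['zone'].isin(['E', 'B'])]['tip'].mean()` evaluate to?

merge on 'zone' (how='inner') → 9 rows:
   tip zone  fare
0   23    C    83
1   14    C    83
2   12    E   115
3   25    B    67
4    0    B    67
5   20    B    67
6    2    E   115
7   17    B    67
8   17    C    83
filter rows where zone in ['E', 'B']:
   tip zone  fare
2   12    E   115
3   25    B    67
4    0    B    67
5   20    B    67
6    2    E   115
7   17    B    67

12.6666666667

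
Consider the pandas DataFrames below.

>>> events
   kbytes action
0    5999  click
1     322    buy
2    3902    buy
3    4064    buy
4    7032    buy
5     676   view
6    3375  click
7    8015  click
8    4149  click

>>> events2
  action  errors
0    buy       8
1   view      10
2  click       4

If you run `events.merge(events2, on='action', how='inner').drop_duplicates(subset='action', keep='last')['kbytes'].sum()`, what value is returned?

11857

merge on 'action' (how='inner') → 9 rows:
   kbytes action  errors
0    5999  click       4
1     322    buy       8
2    3902    buy       8
3    4064    buy       8
4    7032    buy       8
5     676   view      10
6    3375  click       4
7    8015  click       4
8    4149  click       4
drop duplicate action (keep=last):
   kbytes action  errors
4    7032    buy       8
5     676   view      10
8    4149  click       4
The sum of column 'kbytes' is 11857.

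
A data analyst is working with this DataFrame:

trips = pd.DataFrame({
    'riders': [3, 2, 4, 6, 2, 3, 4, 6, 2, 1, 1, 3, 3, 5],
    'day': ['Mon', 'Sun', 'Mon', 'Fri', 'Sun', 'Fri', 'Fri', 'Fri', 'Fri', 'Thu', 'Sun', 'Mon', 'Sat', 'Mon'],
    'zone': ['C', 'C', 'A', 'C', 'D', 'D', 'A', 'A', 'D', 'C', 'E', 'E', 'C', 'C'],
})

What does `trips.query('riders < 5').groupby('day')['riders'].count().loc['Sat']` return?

1

filter rows where riders < 5:
    riders  day zone
0        3  Mon    C
1        2  Sun    C
2        4  Mon    A
4        2  Sun    D
5        3  Fri    D
6        4  Fri    A
8        2  Fri    D
9        1  Thu    C
10       1  Sun    E
11       3  Mon    E
12       3  Sat    C
group by day, count of riders:
day
Fri    3
Mon    3
Sat    1
Sun    3
Thu    1
Name: riders, dtype: int64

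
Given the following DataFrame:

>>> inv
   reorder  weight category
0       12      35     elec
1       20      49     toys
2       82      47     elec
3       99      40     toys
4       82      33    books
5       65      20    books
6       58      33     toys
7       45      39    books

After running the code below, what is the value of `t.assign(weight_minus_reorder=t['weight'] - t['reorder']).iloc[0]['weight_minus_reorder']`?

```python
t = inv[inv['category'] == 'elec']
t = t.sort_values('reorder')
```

23

filter rows where category == 'elec':
   reorder  weight category
0       12      35     elec
2       82      47     elec
sort by reorder:
   reorder  weight category
0       12      35     elec
2       82      47     elec
add column weight_minus_reorder = t['weight'] - t['reorder']:
   reorder  weight category  weight_minus_reorder
0       12      35     elec                    23
2       82      47     elec                   -35
Then the value at position 0, column 'weight_minus_reorder': 23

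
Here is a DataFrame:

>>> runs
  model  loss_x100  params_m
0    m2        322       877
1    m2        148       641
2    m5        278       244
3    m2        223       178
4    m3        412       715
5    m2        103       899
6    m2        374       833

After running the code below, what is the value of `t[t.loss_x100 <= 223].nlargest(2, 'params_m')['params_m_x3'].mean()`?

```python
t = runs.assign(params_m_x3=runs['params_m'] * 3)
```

2310.0

add column params_m_x3 = runs['params_m'] * 3:
  model  loss_x100  params_m  params_m_x3
0    m2        322       877         2631
1    m2        148       641         1923
2    m5        278       244          732
3    m2        223       178          534
4    m3        412       715         2145
5    m2        103       899         2697
6    m2        374       833         2499
filter rows where loss_x100 <= 223:
  model  loss_x100  params_m  params_m_x3
1    m2        148       641         1923
3    m2        223       178          534
5    m2        103       899         2697
take 2 rows with largest params_m:
  model  loss_x100  params_m  params_m_x3
5    m2        103       899         2697
1    m2        148       641         1923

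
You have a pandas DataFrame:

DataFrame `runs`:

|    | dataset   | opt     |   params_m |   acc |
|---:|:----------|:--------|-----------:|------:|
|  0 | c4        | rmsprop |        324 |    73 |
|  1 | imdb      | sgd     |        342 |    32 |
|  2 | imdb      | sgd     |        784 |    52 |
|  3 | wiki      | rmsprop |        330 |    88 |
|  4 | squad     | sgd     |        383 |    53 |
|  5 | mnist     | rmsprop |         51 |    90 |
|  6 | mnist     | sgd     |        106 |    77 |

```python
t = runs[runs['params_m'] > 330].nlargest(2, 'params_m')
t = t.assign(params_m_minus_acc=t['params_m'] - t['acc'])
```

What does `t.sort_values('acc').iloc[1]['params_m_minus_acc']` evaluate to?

330

filter rows where params_m > 330:
  dataset  opt  params_m  acc
1    imdb  sgd       342   32
2    imdb  sgd       784   52
4   squad  sgd       383   53
take 2 rows with largest params_m:
  dataset  opt  params_m  acc
2    imdb  sgd       784   52
4   squad  sgd       383   53
add column params_m_minus_acc = t['params_m'] - t['acc']:
  dataset  opt  params_m  acc  params_m_minus_acc
2    imdb  sgd       784   52                 732
4   squad  sgd       383   53                 330
sort by acc:
  dataset  opt  params_m  acc  params_m_minus_acc
2    imdb  sgd       784   52                 732
4   squad  sgd       383   53                 330
Hence 330.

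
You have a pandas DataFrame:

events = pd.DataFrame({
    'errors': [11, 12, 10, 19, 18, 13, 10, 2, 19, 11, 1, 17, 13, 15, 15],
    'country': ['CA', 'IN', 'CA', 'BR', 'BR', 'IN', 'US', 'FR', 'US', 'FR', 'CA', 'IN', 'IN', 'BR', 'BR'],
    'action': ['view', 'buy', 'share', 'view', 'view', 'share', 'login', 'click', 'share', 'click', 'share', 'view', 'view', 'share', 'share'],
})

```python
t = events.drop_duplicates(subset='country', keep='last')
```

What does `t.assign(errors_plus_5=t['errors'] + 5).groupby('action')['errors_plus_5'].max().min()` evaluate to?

16

drop duplicate country (keep=last):
    errors country action
8       19      US  share
9       11      FR  click
10       1      CA  share
12      13      IN   view
14      15      BR  share
add column errors_plus_5 = t['errors'] + 5:
    errors country action  errors_plus_5
8       19      US  share             24
9       11      FR  click             16
10       1      CA  share              6
12      13      IN   view             18
14      15      BR  share             20
group by action, max of errors_plus_5:
action
click    16
share    24
view     18
Name: errors_plus_5, dtype: int64
Taking the min of the resulting series gives 16.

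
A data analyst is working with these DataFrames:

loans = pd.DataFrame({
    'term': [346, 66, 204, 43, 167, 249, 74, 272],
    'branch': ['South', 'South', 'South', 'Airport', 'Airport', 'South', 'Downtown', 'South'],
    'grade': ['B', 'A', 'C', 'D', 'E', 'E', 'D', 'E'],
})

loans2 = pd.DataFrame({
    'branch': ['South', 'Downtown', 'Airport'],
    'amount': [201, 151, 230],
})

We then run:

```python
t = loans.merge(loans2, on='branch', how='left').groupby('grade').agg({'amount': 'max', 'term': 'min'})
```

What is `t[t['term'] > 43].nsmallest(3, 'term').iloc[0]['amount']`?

201

merge on 'branch' (how='left') → 8 rows:
   term    branch grade  amount
0   346     South     B     201
1    66     South     A     201
2   204     South     C     201
3    43   Airport     D     230
4   167   Airport     E     230
5   249     South     E     201
6    74  Downtown     D     151
7   272     South     E     201
group by grade: max(amount), min(term):
       amount  term
grade              
A         201    66
B         201   346
C         201   204
D         230    43
E         230   167
filter rows where term > 43:
       amount  term
grade              
A         201    66
B         201   346
C         201   204
E         230   167
take 3 rows with smallest term:
       amount  term
grade              
A         201    66
E         230   167
C         201   204
value at position 0, column 'amount' → 201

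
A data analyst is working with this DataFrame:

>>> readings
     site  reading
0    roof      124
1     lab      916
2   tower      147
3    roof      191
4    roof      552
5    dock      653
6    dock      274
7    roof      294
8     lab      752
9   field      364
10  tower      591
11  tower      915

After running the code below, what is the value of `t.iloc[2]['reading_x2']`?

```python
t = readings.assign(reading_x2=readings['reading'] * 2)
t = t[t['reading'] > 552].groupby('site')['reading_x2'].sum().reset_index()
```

add column reading_x2 = readings['reading'] * 2:
     site  reading  reading_x2
0    roof      124         248
1     lab      916        1832
2   tower      147         294
3    roof      191         382
4    roof      552        1104
5    dock      653        1306
6    dock      274         548
7    roof      294         588
8     lab      752        1504
9   field      364         728
10  tower      591        1182
11  tower      915        1830
filter rows where reading > 552:
     site  reading  reading_x2
1     lab      916        1832
5    dock      653        1306
8     lab      752        1504
10  tower      591        1182
11  tower      915        1830
group by site, sum of reading_x2:
site
dock     1306
lab      3336
tower    3012
Name: reading_x2, dtype: int64
reset_index():
    site  reading_x2
0   dock        1306
1    lab        3336
2  tower        3012
Finally, value at position 2, column 'reading_x2' = 3012.

3012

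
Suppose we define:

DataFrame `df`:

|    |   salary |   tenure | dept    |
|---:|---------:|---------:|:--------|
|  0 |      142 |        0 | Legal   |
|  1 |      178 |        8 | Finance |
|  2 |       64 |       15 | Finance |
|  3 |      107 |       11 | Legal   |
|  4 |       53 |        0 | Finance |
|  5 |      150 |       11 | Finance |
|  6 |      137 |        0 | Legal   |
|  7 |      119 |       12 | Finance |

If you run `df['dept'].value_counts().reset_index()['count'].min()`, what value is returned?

3

value_counts of dept:
dept
Finance    5
Legal      3
Name: count, dtype: int64
reset_index():
      dept  count
0  Finance      5
1    Legal      3
Taking the min of column 'count' gives 3.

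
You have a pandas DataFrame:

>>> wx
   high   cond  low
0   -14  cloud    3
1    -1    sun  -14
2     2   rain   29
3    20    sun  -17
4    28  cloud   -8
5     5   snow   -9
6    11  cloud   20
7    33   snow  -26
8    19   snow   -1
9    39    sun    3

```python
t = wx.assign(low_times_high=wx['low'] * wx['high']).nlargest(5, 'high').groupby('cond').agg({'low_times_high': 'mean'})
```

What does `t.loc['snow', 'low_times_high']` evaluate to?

-438.5

add column low_times_high = wx['low'] * wx['high']:
   high   cond  low  low_times_high
0   -14  cloud    3             -42
1    -1    sun  -14              14
2     2   rain   29              58
3    20    sun  -17            -340
4    28  cloud   -8            -224
5     5   snow   -9             -45
6    11  cloud   20             220
7    33   snow  -26            -858
8    19   snow   -1             -19
9    39    sun    3             117
take 5 rows with largest high:
   high   cond  low  low_times_high
9    39    sun    3             117
7    33   snow  -26            -858
4    28  cloud   -8            -224
3    20    sun  -17            -340
8    19   snow   -1             -19
group by cond, mean of low_times_high:
       low_times_high
cond                 
cloud          -224.0
snow           -438.5
sun            -111.5
So loc['snow', 'low_times_high'] = -438.5.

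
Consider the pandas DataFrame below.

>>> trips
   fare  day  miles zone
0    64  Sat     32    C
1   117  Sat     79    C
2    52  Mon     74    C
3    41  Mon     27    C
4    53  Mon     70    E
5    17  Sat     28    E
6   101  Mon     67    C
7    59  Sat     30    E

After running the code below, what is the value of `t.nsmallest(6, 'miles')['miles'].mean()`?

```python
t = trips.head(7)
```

49.6666666667

take first 7 rows:
   fare  day  miles zone
0    64  Sat     32    C
1   117  Sat     79    C
2    52  Mon     74    C
3    41  Mon     27    C
4    53  Mon     70    E
5    17  Sat     28    E
6   101  Mon     67    C
take 6 rows with smallest miles:
   fare  day  miles zone
3    41  Mon     27    C
5    17  Sat     28    E
0    64  Sat     32    C
6   101  Mon     67    C
4    53  Mon     70    E
2    52  Mon     74    C
Hence 49.6666666667.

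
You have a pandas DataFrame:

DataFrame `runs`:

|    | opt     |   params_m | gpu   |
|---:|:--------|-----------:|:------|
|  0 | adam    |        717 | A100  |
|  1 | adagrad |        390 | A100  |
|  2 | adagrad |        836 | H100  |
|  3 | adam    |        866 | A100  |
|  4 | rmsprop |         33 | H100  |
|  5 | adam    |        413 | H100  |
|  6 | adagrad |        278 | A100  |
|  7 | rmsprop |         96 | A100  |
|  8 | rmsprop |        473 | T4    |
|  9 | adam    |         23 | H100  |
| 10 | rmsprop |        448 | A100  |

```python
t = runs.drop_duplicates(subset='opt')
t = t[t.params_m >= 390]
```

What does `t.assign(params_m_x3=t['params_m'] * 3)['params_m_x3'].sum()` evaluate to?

3321

drop duplicate opt (keep=first):
       opt  params_m   gpu
0     adam       717  A100
1  adagrad       390  A100
4  rmsprop        33  H100
filter rows where params_m >= 390:
       opt  params_m   gpu
0     adam       717  A100
1  adagrad       390  A100
add column params_m_x3 = t['params_m'] * 3:
       opt  params_m   gpu  params_m_x3
0     adam       717  A100         2151
1  adagrad       390  A100         1170
Finally, sum of column 'params_m_x3' = 3321.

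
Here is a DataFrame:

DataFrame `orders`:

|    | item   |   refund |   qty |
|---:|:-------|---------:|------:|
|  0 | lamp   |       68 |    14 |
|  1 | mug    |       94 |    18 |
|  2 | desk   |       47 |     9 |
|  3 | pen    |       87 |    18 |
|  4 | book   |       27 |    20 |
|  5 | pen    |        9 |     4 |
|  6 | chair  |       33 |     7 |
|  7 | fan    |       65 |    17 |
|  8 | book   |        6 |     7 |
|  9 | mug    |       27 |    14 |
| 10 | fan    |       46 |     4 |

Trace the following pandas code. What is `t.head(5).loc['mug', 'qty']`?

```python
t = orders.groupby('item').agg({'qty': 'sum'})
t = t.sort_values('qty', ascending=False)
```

32

group by item, sum of qty:
       qty
item      
book    27
chair    7
desk     9
fan     21
lamp    14
mug     32
pen     22
sort by qty descending:
       qty
item      
mug     32
book    27
pen     22
fan     21
lamp    14
desk     9
chair    7
take first 5 rows:
      qty
item     
mug    32
book   27
pen    22
fan    21
lamp   14
value at row 'mug', column 'qty' → 32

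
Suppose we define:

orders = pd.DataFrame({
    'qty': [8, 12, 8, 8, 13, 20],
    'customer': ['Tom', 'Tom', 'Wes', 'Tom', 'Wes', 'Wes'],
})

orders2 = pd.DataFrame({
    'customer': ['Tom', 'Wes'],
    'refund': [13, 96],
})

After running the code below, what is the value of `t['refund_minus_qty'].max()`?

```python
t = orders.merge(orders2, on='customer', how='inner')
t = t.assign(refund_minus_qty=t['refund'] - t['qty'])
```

88

merge on 'customer' (how='inner') → 6 rows:
   qty customer  refund
0    8      Tom      13
1   12      Tom      13
2    8      Wes      96
3    8      Tom      13
4   13      Wes      96
5   20      Wes      96
add column refund_minus_qty = t['refund'] - t['qty']:
   qty customer  refund  refund_minus_qty
0    8      Tom      13                 5
1   12      Tom      13                 1
2    8      Wes      96                88
3    8      Tom      13                 5
4   13      Wes      96                83
5   20      Wes      96                76
max of column 'refund_minus_qty' → 88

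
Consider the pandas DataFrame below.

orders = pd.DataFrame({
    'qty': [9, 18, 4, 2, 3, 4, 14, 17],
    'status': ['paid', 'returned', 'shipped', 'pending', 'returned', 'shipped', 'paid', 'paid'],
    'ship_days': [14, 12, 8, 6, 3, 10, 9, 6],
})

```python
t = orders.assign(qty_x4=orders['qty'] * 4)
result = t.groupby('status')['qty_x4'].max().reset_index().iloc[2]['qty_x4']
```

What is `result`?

72

add column qty_x4 = orders['qty'] * 4:
   qty    status  ship_days  qty_x4
0    9      paid         14      36
1   18  returned         12      72
2    4   shipped          8      16
3    2   pending          6       8
4    3  returned          3      12
5    4   shipped         10      16
6   14      paid          9      56
7   17      paid          6      68
group by status, max of qty_x4:
status
paid        68
pending      8
returned    72
shipped     16
Name: qty_x4, dtype: int64
reset_index():
     status  qty_x4
0      paid      68
1   pending       8
2  returned      72
3   shipped      16
Reading off the value at position 2, column 'qty_x4', we get 72.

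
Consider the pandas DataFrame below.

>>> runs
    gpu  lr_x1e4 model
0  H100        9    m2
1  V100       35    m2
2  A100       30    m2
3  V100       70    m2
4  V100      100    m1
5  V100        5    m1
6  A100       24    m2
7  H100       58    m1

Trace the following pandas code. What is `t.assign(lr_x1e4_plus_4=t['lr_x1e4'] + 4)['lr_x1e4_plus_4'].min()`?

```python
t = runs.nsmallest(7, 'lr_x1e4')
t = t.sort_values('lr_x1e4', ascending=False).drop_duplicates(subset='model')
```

take 7 rows with smallest lr_x1e4:
    gpu  lr_x1e4 model
5  V100        5    m1
0  H100        9    m2
6  A100       24    m2
2  A100       30    m2
1  V100       35    m2
7  H100       58    m1
3  V100       70    m2
sort by lr_x1e4 descending:
    gpu  lr_x1e4 model
3  V100       70    m2
7  H100       58    m1
1  V100       35    m2
2  A100       30    m2
6  A100       24    m2
0  H100        9    m2
5  V100        5    m1
drop duplicate model (keep=first):
    gpu  lr_x1e4 model
3  V100       70    m2
7  H100       58    m1
add column lr_x1e4_plus_4 = t['lr_x1e4'] + 4:
    gpu  lr_x1e4 model  lr_x1e4_plus_4
3  V100       70    m2              74
7  H100       58    m1              62

62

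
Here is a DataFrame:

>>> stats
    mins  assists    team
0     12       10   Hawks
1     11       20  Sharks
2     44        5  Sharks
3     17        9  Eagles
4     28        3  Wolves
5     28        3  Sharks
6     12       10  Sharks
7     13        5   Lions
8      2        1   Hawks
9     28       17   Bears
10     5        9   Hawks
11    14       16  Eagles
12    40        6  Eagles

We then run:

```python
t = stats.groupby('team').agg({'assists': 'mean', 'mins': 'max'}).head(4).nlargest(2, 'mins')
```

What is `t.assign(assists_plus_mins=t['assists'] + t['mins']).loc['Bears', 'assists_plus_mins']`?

45.0

group by team: mean(assists), max(mins):
          assists  mins
team                   
Bears   17.000000    28
Eagles  10.333333    40
Hawks    6.666667    12
Lions    5.000000    13
Sharks   9.500000    44
Wolves   3.000000    28
take first 4 rows:
          assists  mins
team                   
Bears   17.000000    28
Eagles  10.333333    40
Hawks    6.666667    12
Lions    5.000000    13
take 2 rows with largest mins:
          assists  mins
team                   
Eagles  10.333333    40
Bears   17.000000    28
add column assists_plus_mins = t['assists'] + t['mins']:
          assists  mins  assists_plus_mins
team                                      
Eagles  10.333333    40          50.333333
Bears   17.000000    28          45.000000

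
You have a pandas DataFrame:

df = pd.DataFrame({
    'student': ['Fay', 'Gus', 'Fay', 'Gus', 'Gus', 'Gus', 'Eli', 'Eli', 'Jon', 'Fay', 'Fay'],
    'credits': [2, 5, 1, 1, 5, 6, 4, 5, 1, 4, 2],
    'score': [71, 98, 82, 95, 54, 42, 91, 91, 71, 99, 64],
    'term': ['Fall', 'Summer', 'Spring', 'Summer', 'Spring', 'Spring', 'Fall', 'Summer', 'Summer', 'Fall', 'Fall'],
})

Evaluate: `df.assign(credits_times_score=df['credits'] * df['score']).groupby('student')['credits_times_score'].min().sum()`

add column credits_times_score = df['credits'] * df['score']:
   student  credits  score    term  credits_times_score
0      Fay        2     71    Fall                  142
1      Gus        5     98  Summer                  490
2      Fay        1     82  Spring                   82
3      Gus        1     95  Summer                   95
4      Gus        5     54  Spring                  270
5      Gus        6     42  Spring                  252
6      Eli        4     91    Fall                  364
7      Eli        5     91  Summer                  455
8      Jon        1     71  Summer                   71
9      Fay        4     99    Fall                  396
10     Fay        2     64    Fall                  128
group by student, min of credits_times_score:
student
Eli    364
Fay     82
Gus     95
Jon     71
Name: credits_times_score, dtype: int64
sum of the resulting series → 612

612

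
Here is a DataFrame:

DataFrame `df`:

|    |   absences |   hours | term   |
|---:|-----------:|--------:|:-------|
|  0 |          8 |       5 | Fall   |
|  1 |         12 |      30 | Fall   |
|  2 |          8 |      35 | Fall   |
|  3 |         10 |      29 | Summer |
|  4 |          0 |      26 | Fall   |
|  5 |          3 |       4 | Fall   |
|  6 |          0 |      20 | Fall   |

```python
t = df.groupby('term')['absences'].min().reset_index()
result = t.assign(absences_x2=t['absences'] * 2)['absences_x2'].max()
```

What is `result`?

group by term, min of absences:
term
Fall       0
Summer    10
Name: absences, dtype: int64
reset_index():
     term  absences
0    Fall         0
1  Summer        10
add column absences_x2 = t['absences'] * 2:
     term  absences  absences_x2
0    Fall         0            0
1  Summer        10           20

20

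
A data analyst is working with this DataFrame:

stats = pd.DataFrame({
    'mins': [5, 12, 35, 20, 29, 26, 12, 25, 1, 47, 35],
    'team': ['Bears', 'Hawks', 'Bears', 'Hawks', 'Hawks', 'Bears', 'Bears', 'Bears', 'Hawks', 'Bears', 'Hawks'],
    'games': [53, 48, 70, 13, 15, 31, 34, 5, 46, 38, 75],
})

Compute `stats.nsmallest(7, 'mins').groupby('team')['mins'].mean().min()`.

take 7 rows with smallest mins:
   mins   team  games
8     1  Hawks     46
0     5  Bears     53
1    12  Hawks     48
6    12  Bears     34
3    20  Hawks     13
7    25  Bears      5
5    26  Bears     31
group by team, mean of mins:
team
Bears    17.0
Hawks    11.0
Name: mins, dtype: float64
Finally, min of the resulting series = 11.0.

11.0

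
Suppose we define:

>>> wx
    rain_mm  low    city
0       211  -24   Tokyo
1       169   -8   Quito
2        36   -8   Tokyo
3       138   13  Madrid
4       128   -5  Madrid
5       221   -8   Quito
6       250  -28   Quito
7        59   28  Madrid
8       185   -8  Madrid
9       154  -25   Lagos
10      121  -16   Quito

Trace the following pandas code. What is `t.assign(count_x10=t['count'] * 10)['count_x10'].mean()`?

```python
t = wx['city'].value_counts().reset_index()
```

27.5

value_counts of city:
city
Quito     4
Madrid    4
Tokyo     2
Lagos     1
Name: count, dtype: int64
reset_index():
     city  count
0   Quito      4
1  Madrid      4
2   Tokyo      2
3   Lagos      1
add column count_x10 = t['count'] * 10:
     city  count  count_x10
0   Quito      4         40
1  Madrid      4         40
2   Tokyo      2         20
3   Lagos      1         10
mean of column 'count_x10' → 27.5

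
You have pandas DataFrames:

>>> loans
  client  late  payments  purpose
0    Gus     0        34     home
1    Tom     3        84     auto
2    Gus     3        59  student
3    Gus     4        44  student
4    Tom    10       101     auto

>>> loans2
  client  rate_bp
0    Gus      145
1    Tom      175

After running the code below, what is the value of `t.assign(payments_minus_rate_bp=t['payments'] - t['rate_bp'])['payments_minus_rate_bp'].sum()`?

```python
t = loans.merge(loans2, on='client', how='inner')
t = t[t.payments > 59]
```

-165

merge on 'client' (how='inner') → 5 rows:
  client  late  payments  purpose  rate_bp
0    Gus     0        34     home      145
1    Tom     3        84     auto      175
2    Gus     3        59  student      145
3    Gus     4        44  student      145
4    Tom    10       101     auto      175
filter rows where payments > 59:
  client  late  payments purpose  rate_bp
1    Tom     3        84    auto      175
4    Tom    10       101    auto      175
add column payments_minus_rate_bp = t['payments'] - t['rate_bp']:
  client  late  payments purpose  rate_bp  payments_minus_rate_bp
1    Tom     3        84    auto      175                     -91
4    Tom    10       101    auto      175                     -74
sum of column 'payments_minus_rate_bp' → -165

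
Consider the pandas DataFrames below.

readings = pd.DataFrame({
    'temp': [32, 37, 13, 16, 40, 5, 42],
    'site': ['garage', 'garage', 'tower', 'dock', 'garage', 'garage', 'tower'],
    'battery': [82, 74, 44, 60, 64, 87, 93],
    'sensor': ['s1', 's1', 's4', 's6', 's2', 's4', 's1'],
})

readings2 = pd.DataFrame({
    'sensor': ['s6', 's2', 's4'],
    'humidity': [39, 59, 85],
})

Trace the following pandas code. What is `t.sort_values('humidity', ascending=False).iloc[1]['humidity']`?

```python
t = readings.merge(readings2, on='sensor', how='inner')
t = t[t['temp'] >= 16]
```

merge on 'sensor' (how='inner') → 4 rows:
   temp    site  battery sensor  humidity
0    13   tower       44     s4        85
1    16    dock       60     s6        39
2    40  garage       64     s2        59
3     5  garage       87     s4        85
filter rows where temp >= 16:
   temp    site  battery sensor  humidity
1    16    dock       60     s6        39
2    40  garage       64     s2        59
sort by humidity descending:
   temp    site  battery sensor  humidity
2    40  garage       64     s2        59
1    16    dock       60     s6        39
Hence 39.

39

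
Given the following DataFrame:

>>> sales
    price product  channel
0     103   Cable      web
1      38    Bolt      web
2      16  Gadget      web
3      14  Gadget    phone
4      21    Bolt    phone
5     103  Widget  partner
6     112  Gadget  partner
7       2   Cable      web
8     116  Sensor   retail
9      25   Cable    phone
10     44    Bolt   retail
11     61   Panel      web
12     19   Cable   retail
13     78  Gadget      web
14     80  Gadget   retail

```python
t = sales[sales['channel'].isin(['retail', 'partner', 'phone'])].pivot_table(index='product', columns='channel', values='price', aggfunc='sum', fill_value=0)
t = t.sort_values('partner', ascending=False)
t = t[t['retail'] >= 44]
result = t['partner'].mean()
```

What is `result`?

filter rows where channel in ['retail', 'partner', 'phone']:
    price product  channel
3      14  Gadget    phone
4      21    Bolt    phone
5     103  Widget  partner
6     112  Gadget  partner
8     116  Sensor   retail
9      25   Cable    phone
10     44    Bolt   retail
12     19   Cable   retail
14     80  Gadget   retail
pivot: rows=product, cols=channel, sum(price):
channel  partner  phone  retail
product                        
Bolt           0     21      44
Cable          0     25      19
Gadget       112     14      80
Sensor         0      0     116
Widget       103      0       0
sort by partner descending:
channel  partner  phone  retail
product                        
Gadget       112     14      80
Widget       103      0       0
Bolt           0     21      44
Cable          0     25      19
Sensor         0      0     116
filter rows where retail >= 44:
channel  partner  phone  retail
product                        
Gadget       112     14      80
Bolt           0     21      44
Sensor         0      0     116
So mean() = 37.3333333333.

37.3333333333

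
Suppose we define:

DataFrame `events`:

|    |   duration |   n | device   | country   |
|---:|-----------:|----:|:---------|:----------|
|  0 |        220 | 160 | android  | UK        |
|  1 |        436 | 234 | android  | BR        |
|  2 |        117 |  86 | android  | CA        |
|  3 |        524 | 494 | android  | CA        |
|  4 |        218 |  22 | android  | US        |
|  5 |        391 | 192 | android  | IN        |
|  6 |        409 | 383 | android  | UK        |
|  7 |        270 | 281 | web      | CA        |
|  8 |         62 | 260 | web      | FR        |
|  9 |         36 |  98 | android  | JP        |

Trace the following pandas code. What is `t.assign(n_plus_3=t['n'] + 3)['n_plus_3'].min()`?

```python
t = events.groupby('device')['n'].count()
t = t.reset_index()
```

group by device, count of n:
device
android    8
web        2
Name: n, dtype: int64
reset_index():
    device  n
0  android  8
1      web  2
add column n_plus_3 = t['n'] + 3:
    device  n  n_plus_3
0  android  8        11
1      web  2         5
Taking the min of column 'n_plus_3' gives 5.

5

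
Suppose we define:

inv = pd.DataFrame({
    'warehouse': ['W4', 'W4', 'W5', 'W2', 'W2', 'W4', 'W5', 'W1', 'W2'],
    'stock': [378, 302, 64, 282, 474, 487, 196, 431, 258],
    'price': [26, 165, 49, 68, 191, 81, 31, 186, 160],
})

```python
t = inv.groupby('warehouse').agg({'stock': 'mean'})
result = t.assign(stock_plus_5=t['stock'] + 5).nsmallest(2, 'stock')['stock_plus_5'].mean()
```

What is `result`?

239.0

group by warehouse, mean of stock:
           stock
warehouse       
W1         431.0
W2         338.0
W4         389.0
W5         130.0
add column stock_plus_5 = t['stock'] + 5:
           stock  stock_plus_5
warehouse                     
W1         431.0         436.0
W2         338.0         343.0
W4         389.0         394.0
W5         130.0         135.0
take 2 rows with smallest stock:
           stock  stock_plus_5
warehouse                     
W5         130.0         135.0
W2         338.0         343.0
Hence 239.0.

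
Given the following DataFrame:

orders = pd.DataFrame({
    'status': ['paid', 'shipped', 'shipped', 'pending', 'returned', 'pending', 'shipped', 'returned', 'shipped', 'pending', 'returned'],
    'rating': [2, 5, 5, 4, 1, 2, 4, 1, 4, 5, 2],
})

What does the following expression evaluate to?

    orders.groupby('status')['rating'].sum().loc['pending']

11

group by status, sum of rating:
status
paid         2
pending     11
returned     4
shipped     18
Name: rating, dtype: int64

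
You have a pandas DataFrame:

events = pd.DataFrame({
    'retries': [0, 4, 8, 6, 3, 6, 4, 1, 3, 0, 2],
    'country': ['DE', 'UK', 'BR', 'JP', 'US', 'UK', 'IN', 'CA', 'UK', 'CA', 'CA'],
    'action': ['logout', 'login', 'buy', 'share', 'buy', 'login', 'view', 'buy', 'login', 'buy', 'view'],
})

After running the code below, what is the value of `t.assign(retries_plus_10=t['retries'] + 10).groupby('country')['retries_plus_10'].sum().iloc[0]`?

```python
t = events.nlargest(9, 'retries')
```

18

take 9 rows with largest retries:
    retries country action
2         8      BR    buy
3         6      JP  share
5         6      UK  login
1         4      UK  login
6         4      IN   view
4         3      US    buy
8         3      UK  login
10        2      CA   view
7         1      CA    buy
add column retries_plus_10 = t['retries'] + 10:
    retries country action  retries_plus_10
2         8      BR    buy               18
3         6      JP  share               16
5         6      UK  login               16
1         4      UK  login               14
6         4      IN   view               14
4         3      US    buy               13
8         3      UK  login               13
10        2      CA   view               12
7         1      CA    buy               11
group by country, sum of retries_plus_10:
country
BR    18
CA    23
IN    14
JP    16
UK    43
US    13
Name: retries_plus_10, dtype: int64
Reading off the value at position 0, we get 18.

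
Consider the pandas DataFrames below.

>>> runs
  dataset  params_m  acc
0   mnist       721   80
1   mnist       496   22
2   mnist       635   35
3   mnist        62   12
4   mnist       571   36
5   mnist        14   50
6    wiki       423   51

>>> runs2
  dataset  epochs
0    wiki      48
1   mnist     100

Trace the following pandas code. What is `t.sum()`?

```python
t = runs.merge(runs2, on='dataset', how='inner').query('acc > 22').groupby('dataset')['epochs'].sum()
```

448

merge on 'dataset' (how='inner') → 7 rows:
  dataset  params_m  acc  epochs
0   mnist       721   80     100
1   mnist       496   22     100
2   mnist       635   35     100
3   mnist        62   12     100
4   mnist       571   36     100
5   mnist        14   50     100
6    wiki       423   51      48
filter rows where acc > 22:
  dataset  params_m  acc  epochs
0   mnist       721   80     100
2   mnist       635   35     100
4   mnist       571   36     100
5   mnist        14   50     100
6    wiki       423   51      48
group by dataset, sum of epochs:
dataset
mnist    400
wiki      48
Name: epochs, dtype: int64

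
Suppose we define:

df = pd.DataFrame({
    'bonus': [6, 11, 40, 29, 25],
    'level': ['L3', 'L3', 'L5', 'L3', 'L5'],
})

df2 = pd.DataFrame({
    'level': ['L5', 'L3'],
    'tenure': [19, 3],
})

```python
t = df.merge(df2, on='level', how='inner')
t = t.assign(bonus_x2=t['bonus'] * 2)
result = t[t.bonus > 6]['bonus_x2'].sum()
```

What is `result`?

merge on 'level' (how='inner') → 5 rows:
   bonus level  tenure
0      6    L3       3
1     11    L3       3
2     40    L5      19
3     29    L3       3
4     25    L5      19
add column bonus_x2 = t['bonus'] * 2:
   bonus level  tenure  bonus_x2
0      6    L3       3        12
1     11    L3       3        22
2     40    L5      19        80
3     29    L3       3        58
4     25    L5      19        50
filter rows where bonus > 6:
   bonus level  tenure  bonus_x2
1     11    L3       3        22
2     40    L5      19        80
3     29    L3       3        58
4     25    L5      19        50
Reading off the sum of column 'bonus_x2', we get 210.

210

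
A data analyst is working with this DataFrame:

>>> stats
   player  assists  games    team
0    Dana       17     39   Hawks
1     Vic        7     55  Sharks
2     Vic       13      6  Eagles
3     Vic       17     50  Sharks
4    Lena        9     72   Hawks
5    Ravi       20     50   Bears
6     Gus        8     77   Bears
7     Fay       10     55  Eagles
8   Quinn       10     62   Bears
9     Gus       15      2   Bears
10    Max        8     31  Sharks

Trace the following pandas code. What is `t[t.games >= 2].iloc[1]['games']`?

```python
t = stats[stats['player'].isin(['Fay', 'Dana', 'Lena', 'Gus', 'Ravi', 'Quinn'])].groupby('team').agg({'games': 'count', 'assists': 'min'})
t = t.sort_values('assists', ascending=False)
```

filter rows where player in ['Fay', 'Dana', 'Lena', 'Gus', 'Ravi', 'Quinn']:
  player  assists  games    team
0   Dana       17     39   Hawks
4   Lena        9     72   Hawks
5   Ravi       20     50   Bears
6    Gus        8     77   Bears
7    Fay       10     55  Eagles
8  Quinn       10     62   Bears
9    Gus       15      2   Bears
group by team: count(games), min(assists):
        games  assists
team                  
Bears       4        8
Eagles      1       10
Hawks       2        9
sort by assists descending:
        games  assists
team                  
Eagles      1       10
Hawks       2        9
Bears       4        8
filter rows where games >= 2:
       games  assists
team                 
Hawks      2        9
Bears      4        8
Hence 4.

4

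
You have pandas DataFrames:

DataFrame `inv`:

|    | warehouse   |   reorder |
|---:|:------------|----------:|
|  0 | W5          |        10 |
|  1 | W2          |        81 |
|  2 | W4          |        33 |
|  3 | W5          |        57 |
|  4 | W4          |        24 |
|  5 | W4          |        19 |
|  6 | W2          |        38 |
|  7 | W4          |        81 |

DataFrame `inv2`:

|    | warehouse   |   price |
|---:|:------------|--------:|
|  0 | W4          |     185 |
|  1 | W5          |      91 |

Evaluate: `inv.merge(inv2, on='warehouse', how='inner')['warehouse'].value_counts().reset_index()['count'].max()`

merge on 'warehouse' (how='inner') → 6 rows:
  warehouse  reorder  price
0        W5       10     91
1        W4       33    185
2        W5       57     91
3        W4       24    185
4        W4       19    185
5        W4       81    185
value_counts of warehouse:
warehouse
W4    4
W5    2
Name: count, dtype: int64
reset_index():
  warehouse  count
0        W4      4
1        W5      2
max of column 'count' → 4

4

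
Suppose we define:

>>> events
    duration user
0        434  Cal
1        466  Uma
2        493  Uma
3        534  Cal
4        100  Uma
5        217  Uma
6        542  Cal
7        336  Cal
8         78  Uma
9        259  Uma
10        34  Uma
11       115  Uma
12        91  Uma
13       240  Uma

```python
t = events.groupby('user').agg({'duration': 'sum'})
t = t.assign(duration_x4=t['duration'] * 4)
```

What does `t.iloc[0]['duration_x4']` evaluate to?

group by user, sum of duration:
      duration
user          
Cal       1846
Uma       2093
add column duration_x4 = t['duration'] * 4:
      duration  duration_x4
user                       
Cal       1846         7384
Uma       2093         8372
value at position 0, column 'duration_x4' → 7384

7384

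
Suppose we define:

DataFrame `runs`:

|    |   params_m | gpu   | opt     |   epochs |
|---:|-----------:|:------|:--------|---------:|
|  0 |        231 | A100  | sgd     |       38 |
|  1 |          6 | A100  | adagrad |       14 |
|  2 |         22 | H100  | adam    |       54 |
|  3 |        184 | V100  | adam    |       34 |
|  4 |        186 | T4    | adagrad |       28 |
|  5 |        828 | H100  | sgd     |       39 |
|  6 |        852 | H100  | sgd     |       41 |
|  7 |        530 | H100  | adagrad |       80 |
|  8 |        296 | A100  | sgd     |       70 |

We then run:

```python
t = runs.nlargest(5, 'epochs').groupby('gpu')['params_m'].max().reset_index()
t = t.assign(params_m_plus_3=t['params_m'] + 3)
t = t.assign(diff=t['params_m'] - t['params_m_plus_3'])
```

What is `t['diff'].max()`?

-3

take 5 rows with largest epochs:
   params_m   gpu      opt  epochs
7       530  H100  adagrad      80
8       296  A100      sgd      70
2        22  H100     adam      54
6       852  H100      sgd      41
5       828  H100      sgd      39
group by gpu, max of params_m:
gpu
A100    296
H100    852
Name: params_m, dtype: int64
reset_index():
    gpu  params_m
0  A100       296
1  H100       852
add column params_m_plus_3 = t['params_m'] + 3:
    gpu  params_m  params_m_plus_3
0  A100       296              299
1  H100       852              855
add column diff = t['params_m'] - t['params_m_plus_3']:
    gpu  params_m  params_m_plus_3  diff
0  A100       296              299    -3
1  H100       852              855    -3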